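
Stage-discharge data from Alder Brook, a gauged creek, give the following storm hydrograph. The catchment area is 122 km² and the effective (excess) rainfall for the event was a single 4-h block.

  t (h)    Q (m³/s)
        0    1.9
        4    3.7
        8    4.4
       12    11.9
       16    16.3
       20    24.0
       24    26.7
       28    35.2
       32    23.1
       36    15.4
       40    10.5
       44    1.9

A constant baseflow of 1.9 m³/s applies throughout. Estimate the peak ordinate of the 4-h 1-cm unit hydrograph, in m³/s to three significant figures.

U_p ≈ 18.5 m³/s

Direct runoff: 0.0, 1.8, 2.5, 10.0, 14.4, 22.1, 24.8, 33.3, 21.2, 13.5, 8.6, 0.0 m³/s; ΣQ_DR = 152.2 m³/s, peak = 33.3 m³/s.
Runoff depth d = ΣQ_DR·Δt / A = 152.2 × 14400 / (122 km²) = 17.96 mm.
The 1-cm UH is the DRH scaled by (10 mm)/d, so U_p = 33.3 × 10/17.96 = 18.5 m³/s.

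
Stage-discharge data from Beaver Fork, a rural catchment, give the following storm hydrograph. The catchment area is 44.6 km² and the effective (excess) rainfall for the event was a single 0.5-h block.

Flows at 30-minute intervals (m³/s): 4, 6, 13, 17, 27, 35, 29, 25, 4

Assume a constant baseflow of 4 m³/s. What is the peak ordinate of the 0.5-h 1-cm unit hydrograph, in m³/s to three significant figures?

U_p ≈ 61.9 m³/s

Direct runoff: 0.0, 2.0, 9.0, 13.0, 23.0, 31.0, 25.0, 21.0, 0.0 m³/s; ΣQ_DR = 124.0 m³/s, peak = 31.0 m³/s.
Runoff depth d = ΣQ_DR·Δt / A = 124.0 × 1800 / (44.6 km²) = 5.004 mm.
The 1-cm UH is the DRH scaled by (10 mm)/d, so U_p = 31.0 × 10/5.004 = 61.9 m³/s.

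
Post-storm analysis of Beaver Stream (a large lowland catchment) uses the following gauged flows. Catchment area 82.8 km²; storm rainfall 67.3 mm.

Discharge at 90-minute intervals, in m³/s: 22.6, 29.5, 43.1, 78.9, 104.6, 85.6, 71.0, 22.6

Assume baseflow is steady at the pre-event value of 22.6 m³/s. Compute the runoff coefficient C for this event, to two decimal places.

ΣQ_DR = 277.1 m³/s; V = ΣQ_DR·Δt = 1.496 × 10^6 m³.
Runoff depth d = V / A = 18.07 mm.
C = d / P = 18.07 / 67.3 = 0.27.

C ≈ 0.27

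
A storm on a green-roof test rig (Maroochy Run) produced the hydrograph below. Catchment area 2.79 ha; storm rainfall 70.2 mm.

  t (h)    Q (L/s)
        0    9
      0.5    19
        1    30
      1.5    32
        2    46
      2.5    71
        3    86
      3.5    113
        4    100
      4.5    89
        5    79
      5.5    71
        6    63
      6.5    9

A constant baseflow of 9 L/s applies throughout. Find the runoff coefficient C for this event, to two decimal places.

ΣQ_DR = 691.0 L/s; V = ΣQ_DR·Δt = 1.244 × 10^6 L.
Runoff depth d = V / A = 44.58 mm.
C = d / P = 44.58 / 70.2 = 0.64.

C ≈ 0.64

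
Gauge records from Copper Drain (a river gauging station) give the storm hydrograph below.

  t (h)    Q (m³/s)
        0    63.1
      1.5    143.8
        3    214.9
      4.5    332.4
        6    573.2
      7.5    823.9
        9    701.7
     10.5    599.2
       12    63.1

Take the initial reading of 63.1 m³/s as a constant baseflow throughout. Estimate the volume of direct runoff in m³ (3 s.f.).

Direct-runoff ordinates (Q − Q_b): 0.0, 80.7, 151.8, 269.3, 510.1, 760.8, 638.6, 536.1, 0.0 m³/s.
ΣQ_DR = 2947 m³/s.
With Δt = 1.5 h = 5400 s, V = ΣQ_DR · Δt = 2947 × 5400 = 1.59 × 10^7 m³.

V ≈ 1.59 × 10^7 m³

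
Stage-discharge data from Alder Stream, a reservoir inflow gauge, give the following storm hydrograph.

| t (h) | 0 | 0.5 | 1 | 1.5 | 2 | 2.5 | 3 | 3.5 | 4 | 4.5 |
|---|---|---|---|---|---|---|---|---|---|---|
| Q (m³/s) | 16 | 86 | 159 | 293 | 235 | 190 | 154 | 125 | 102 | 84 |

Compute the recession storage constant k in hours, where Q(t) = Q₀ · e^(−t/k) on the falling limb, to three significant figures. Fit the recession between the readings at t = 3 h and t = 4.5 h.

On the falling limb, Q drops from 154 to 84 m³/s between t = 3 h and t = 4.5 h (Δt = 1.5 h).
k = −Δt / ln(Q₂/Q₁) = −1.5 / ln(84/154) = 2.47 h.

k ≈ 2.47 h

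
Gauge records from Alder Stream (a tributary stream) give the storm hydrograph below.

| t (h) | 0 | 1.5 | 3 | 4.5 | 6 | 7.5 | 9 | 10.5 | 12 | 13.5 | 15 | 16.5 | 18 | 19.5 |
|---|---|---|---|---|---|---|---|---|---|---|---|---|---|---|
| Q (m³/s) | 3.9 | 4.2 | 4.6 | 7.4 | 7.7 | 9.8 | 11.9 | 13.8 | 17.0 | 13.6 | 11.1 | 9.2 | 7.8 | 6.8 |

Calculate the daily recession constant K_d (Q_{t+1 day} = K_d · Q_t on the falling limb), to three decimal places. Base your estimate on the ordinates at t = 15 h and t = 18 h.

K_d ≈ 0.059

Between t = 15 h and t = 18 h the flow falls from 11.1 to 7.8 m³/s over 2×1.5 h = 3 h.
Per-interval ratio K = (7.8/11.1)^(1/2) = 0.8383; K_d = K^(24/1.5) = 0.059.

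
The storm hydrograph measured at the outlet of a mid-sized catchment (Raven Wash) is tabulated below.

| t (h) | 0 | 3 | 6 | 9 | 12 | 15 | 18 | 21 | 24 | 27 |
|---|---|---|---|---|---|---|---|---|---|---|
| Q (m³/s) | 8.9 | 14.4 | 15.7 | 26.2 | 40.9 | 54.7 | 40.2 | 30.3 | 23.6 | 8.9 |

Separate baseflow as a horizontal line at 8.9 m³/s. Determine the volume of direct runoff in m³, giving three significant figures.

V ≈ 1.89 × 10^6 m³

Direct-runoff ordinates (Q − Q_b): 0.0, 5.5, 6.8, 17.3, 32.0, 45.8, 31.3, 21.4, 14.7, 0.0 m³/s.
ΣQ_DR = 174.8 m³/s.
With Δt = 3 h = 10800 s, V = ΣQ_DR · Δt = 174.8 × 10800 = 1.89 × 10^6 m³.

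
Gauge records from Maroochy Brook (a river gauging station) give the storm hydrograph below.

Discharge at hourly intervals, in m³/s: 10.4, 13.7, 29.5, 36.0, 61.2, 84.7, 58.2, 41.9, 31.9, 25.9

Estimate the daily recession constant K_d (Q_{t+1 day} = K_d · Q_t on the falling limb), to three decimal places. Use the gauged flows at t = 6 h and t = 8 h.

K_d ≈ 0.001

Between t = 6 h and t = 8 h the flow falls from 58.2 to 31.9 m³/s over 2×1 h = 2 h.
Per-interval ratio K = (31.9/58.2)^(1/2) = 0.7403; K_d = K^(24/1) = 0.001.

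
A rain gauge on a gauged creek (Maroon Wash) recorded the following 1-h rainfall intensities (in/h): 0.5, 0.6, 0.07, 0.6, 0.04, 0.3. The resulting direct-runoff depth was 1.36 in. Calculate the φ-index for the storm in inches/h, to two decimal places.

Only the 4 blocks with intensity above φ contribute runoff: 0.5, 0.6, 0.6, 0.3 in/h.
Σ(I−φ)·Δt = d  ⇒  (0.5+0.6+0.6+0.3 − 4φ)·1 = 1.36
φ = (2.000 − 1.36/1) / 4 = 0.16 in/h.

φ ≈ 0.16 in/h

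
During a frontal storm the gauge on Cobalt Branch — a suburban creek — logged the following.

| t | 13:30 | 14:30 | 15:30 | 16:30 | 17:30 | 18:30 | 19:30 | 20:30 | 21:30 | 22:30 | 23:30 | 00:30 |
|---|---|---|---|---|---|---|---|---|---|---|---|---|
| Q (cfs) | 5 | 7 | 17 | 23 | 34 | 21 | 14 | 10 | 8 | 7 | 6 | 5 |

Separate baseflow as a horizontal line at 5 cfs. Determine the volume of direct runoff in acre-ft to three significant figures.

V ≈ 8.02 acre-ft

Direct-runoff ordinates (Q − Q_b): 0.0, 2.0, 12.0, 18.0, 29.0, 16.0, 9.0, 5.0, 3.0, 2.0, 1.0, 0.0 cfs.
ΣQ_DR = 97.00 cfs.
With Δt = 1 h = 3600 s, V = ΣQ_DR · Δt = 97.00 × 3600 = 3.49 × 10^5 ft³ = 8.02 acre-ft.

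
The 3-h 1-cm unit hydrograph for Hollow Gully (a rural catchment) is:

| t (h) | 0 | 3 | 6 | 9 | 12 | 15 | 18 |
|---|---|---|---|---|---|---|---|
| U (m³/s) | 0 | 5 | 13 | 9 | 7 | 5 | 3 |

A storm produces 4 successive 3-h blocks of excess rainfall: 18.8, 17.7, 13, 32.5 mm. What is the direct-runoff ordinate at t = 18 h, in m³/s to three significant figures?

Q ≈ 52.8 m³/s

By discrete convolution, Q_j = Σ (P_i / 10 mm) · U_{j−i}.
At t = 18 h (j=6): Q = (18.8/10)·3 + (17.7/10)·5 + (13/10)·7 + (32.5/10)·9 = 52.8 m³/s.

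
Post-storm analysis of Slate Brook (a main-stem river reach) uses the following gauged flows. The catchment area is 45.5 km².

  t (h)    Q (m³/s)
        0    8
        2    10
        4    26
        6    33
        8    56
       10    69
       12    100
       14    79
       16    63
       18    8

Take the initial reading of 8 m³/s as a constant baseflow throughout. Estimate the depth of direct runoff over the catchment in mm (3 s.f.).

Direct runoff: 0.0, 2.0, 18.0, 25.0, 48.0, 61.0, 92.0, 71.0, 55.0, 0.0 m³/s; ΣQ_DR = 372.0 m³/s.
V = ΣQ_DR · Δt = 372.0 × 7200 s = 2.678 × 10^6 m³.
Over A = 45.5 km², depth = V / A = 58.9 mm.

d ≈ 58.9 mm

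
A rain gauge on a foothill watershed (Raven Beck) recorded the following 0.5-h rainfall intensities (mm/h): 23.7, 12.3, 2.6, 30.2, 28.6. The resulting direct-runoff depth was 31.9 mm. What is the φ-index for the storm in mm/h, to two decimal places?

φ ≈ 7.75 mm/h

Only the 4 blocks with intensity above φ contribute runoff: 23.7, 12.3, 30.2, 28.6 mm/h.
Σ(I−φ)·Δt = d  ⇒  (23.7+12.3+30.2+28.6 − 4φ)·0.5 = 31.9
φ = (94.80 − 31.9/0.5) / 4 = 7.75 mm/h.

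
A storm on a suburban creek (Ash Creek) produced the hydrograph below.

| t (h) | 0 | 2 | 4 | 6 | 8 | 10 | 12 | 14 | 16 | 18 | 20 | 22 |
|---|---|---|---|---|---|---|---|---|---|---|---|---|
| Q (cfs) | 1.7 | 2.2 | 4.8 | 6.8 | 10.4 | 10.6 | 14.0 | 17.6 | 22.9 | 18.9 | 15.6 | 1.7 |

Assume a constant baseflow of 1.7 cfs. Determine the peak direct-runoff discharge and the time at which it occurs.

Q_p = 21.2 cfs at t = 16 h

Subtracting baseflow gives direct-runoff ordinates: 0.0, 0.5, 3.1, 5.1, 8.7, 8.9, 12.3, 15.9, 21.2, 17.2, 13.9, 0.0 cfs.
The maximum is 21.2 cfs, occurring at the reading for t = 16 h.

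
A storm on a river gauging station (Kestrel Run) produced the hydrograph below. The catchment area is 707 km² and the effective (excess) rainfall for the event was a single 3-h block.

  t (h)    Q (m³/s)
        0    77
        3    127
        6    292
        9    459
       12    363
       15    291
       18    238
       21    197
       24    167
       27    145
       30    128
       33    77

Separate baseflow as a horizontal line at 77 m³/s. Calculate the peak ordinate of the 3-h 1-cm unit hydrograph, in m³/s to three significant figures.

Direct runoff: 0.0, 50.0, 215.0, 382.0, 286.0, 214.0, 161.0, 120.0, 90.0, 68.0, 51.0, 0.0 m³/s; ΣQ_DR = 1637 m³/s, peak = 382.0 m³/s.
Runoff depth d = ΣQ_DR·Δt / A = 1637 × 10800 / (707 km²) = 25.01 mm.
The 1-cm UH is the DRH scaled by (10 mm)/d, so U_p = 382.0 × 10/25.01 = 153 m³/s.

U_p ≈ 153 m³/s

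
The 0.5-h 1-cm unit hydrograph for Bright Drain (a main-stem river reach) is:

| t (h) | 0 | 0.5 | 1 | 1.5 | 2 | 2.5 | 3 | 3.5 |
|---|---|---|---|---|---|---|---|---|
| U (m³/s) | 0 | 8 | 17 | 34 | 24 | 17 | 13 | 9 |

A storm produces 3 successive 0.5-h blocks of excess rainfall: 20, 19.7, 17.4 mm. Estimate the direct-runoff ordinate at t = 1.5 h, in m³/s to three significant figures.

By discrete convolution, Q_j = Σ (P_i / 10 mm) · U_{j−i}.
At t = 1.5 h (j=3): Q = (20/10)·34 + (19.7/10)·17 + (17.4/10)·8 = 115 m³/s.

Q ≈ 115 m³/s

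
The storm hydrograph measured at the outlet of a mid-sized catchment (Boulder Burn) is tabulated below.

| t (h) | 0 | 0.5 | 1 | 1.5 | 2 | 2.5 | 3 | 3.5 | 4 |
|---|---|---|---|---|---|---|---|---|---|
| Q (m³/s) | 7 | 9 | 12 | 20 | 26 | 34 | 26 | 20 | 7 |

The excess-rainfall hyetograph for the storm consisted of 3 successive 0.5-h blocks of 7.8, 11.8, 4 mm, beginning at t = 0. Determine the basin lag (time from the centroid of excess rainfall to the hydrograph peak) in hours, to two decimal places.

Centroid of excess rainfall: t_c = Σ P_i·t̄_i / ΣP_i = 0.6695 h (block centres at 0.25, 0.75, 1.25 h).
Hydrograph peak occurs at t = 2.5 h, so basin lag t_L = 2.5 − 0.6695 = 1.83 h.

t_L ≈ 1.83 h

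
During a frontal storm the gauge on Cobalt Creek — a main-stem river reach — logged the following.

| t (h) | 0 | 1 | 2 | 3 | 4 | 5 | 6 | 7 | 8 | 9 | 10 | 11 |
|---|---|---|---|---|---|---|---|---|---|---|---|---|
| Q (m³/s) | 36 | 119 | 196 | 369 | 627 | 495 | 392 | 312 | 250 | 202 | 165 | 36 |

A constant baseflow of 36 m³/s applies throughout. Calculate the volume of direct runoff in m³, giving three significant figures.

V ≈ 9.96 × 10^6 m³

Direct-runoff ordinates (Q − Q_b): 0.0, 83.0, 160.0, 333.0, 591.0, 459.0, 356.0, 276.0, 214.0, 166.0, 129.0, 0.0 m³/s.
ΣQ_DR = 2767 m³/s.
With Δt = 1 h = 3600 s, V = ΣQ_DR · Δt = 2767 × 3600 = 9.96 × 10^6 m³.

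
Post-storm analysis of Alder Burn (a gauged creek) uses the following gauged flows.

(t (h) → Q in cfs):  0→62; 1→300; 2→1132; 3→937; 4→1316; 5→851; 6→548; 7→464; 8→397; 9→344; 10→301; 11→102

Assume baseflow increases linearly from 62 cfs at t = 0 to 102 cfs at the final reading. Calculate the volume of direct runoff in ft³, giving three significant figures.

V ≈ 2.08 × 10^7 ft³

Direct-runoff ordinates (Q − Q_b): 0.00, 234.36, 1062.73, 864.09, 1239.45, 770.82, 464.18, 376.55, 305.91, 249.27, 202.64, 0.00 cfs.
ΣQ_DR = 5770 cfs.
With Δt = 1 h = 3600 s, V = ΣQ_DR · Δt = 5770 × 3600 = 2.08 × 10^7 ft³.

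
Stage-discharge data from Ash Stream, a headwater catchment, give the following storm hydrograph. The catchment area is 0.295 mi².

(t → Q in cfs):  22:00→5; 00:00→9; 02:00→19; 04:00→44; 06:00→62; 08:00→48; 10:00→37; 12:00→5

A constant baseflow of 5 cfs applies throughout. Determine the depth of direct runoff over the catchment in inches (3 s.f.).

Direct runoff: 0.0, 4.0, 14.0, 39.0, 57.0, 43.0, 32.0, 0.0 cfs; ΣQ_DR = 189.0 cfs.
V = ΣQ_DR · Δt = 189.0 × 7200 s = 1.361 × 10^6 ft³.
Over A = 0.295 mi², depth = V / A = 1.99 in.

d ≈ 1.99 in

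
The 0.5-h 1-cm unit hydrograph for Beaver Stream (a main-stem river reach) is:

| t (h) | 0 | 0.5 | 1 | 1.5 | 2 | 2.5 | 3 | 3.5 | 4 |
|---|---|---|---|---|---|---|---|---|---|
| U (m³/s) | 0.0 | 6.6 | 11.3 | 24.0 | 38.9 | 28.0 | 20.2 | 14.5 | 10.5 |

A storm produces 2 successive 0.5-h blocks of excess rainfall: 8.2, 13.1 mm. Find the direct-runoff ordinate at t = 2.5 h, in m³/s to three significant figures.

Q ≈ 73.9 m³/s

By discrete convolution, Q_j = Σ (P_i / 10 mm) · U_{j−i}.
At t = 2.5 h (j=5): Q = (8.2/10)·28.0 + (13.1/10)·38.9 = 73.9 m³/s.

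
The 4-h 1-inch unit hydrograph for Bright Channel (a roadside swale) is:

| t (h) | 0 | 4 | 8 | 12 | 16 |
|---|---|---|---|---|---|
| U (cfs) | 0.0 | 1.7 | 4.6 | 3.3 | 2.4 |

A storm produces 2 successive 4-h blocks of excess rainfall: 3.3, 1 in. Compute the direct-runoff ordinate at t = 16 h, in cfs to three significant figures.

By discrete convolution, Q_j = Σ (P_i / 1 in) · U_{j−i}.
At t = 16 h (j=4): Q = (3.3/1)·2.4 + (1/1)·3.3 = 11.2 cfs.

Q ≈ 11.2 cfs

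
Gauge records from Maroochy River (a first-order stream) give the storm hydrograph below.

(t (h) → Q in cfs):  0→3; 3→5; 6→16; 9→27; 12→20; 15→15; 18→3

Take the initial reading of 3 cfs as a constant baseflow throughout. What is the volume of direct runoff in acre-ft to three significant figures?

Direct-runoff ordinates (Q − Q_b): 0.0, 2.0, 13.0, 24.0, 17.0, 12.0, 0.0 cfs.
ΣQ_DR = 68.00 cfs.
With Δt = 3 h = 10800 s, V = ΣQ_DR · Δt = 68.00 × 10800 = 7.34 × 10^5 ft³ = 16.9 acre-ft.

V ≈ 16.9 acre-ft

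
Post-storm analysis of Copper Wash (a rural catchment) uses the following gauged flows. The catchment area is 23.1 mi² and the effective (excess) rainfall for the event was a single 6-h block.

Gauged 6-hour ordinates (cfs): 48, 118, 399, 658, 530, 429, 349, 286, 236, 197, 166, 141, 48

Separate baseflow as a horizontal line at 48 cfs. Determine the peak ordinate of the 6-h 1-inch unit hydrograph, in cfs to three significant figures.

Direct runoff: 0.0, 70.0, 351.0, 610.0, 482.0, 381.0, 301.0, 238.0, 188.0, 149.0, 118.0, 93.0, 0.0 cfs; ΣQ_DR = 2981 cfs, peak = 610.0 cfs.
Runoff depth d = ΣQ_DR·Δt / A = 2981 × 21600 / (23.1 mi²) = 1.200 in.
The 1-inch UH is the DRH scaled by (1 in)/d, so U_p = 610.0 × 1/1.200 = 508 cfs.

U_p ≈ 508 cfs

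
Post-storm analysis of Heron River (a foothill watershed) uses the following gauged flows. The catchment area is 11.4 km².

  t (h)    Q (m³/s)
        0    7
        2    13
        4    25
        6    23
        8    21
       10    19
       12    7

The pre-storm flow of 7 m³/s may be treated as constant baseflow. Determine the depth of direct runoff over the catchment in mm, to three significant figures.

Direct runoff: 0.0, 6.0, 18.0, 16.0, 14.0, 12.0, 0.0 m³/s; ΣQ_DR = 66.00 m³/s.
V = ΣQ_DR · Δt = 66.00 × 7200 s = 4.752 × 10^5 m³.
Over A = 11.4 km², depth = V / A = 41.7 mm.

d ≈ 41.7 mm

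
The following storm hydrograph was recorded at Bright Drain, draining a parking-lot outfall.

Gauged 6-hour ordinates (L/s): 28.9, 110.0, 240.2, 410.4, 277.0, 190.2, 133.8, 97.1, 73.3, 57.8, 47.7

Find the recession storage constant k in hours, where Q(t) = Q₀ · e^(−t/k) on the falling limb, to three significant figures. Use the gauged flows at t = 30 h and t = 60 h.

On the falling limb, Q drops from 190.2 to 47.7 L/s between t = 30 h and t = 60 h (Δt = 30 h).
k = −Δt / ln(Q₂/Q₁) = −30 / ln(47.7/190.2) = 21.7 h.

k ≈ 21.7 h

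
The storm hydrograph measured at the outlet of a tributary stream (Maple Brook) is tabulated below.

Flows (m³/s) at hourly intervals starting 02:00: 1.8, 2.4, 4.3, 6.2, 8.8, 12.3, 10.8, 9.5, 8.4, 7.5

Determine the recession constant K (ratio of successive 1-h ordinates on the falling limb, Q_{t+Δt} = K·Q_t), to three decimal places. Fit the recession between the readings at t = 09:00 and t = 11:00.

Using the recession-limb readings at t = 09:00 and t = 11:00: Q falls from 9.5 to 7.5 m³/s over 2 intervals.
K = (Q₂/Q₁)^(1/2) = (7.5/9.5)^(1/2) = 0.889.

K ≈ 0.889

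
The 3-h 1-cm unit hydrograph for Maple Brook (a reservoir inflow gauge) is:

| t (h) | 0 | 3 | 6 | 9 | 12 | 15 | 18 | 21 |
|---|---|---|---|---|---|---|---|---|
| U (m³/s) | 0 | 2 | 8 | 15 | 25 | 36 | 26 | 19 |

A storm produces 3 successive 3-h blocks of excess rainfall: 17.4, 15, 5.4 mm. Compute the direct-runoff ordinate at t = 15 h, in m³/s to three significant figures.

By discrete convolution, Q_j = Σ (P_i / 10 mm) · U_{j−i}.
At t = 15 h (j=5): Q = (17.4/10)·36 + (15/10)·25 + (5.4/10)·15 = 108 m³/s.

Q ≈ 108 m³/s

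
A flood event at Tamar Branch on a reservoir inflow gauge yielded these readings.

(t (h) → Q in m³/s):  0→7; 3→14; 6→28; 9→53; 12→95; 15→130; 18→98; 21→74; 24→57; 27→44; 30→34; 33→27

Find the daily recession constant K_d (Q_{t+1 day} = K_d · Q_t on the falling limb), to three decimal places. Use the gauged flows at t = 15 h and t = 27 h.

K_d ≈ 0.115

Between t = 15 h and t = 27 h the flow falls from 130 to 44 m³/s over 4×3 h = 12 h.
Per-interval ratio K = (44/130)^(1/4) = 0.7627; K_d = K^(24/3) = 0.115.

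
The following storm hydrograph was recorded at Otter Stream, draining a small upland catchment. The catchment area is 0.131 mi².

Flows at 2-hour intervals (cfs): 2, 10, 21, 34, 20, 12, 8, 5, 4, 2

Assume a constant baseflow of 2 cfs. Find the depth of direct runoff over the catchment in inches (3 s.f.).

d ≈ 2.32 in

Direct runoff: 0.0, 8.0, 19.0, 32.0, 18.0, 10.0, 6.0, 3.0, 2.0, 0.0 cfs; ΣQ_DR = 98.00 cfs.
V = ΣQ_DR · Δt = 98.00 × 7200 s = 7.056 × 10^5 ft³.
Over A = 0.131 mi², depth = V / A = 2.32 in.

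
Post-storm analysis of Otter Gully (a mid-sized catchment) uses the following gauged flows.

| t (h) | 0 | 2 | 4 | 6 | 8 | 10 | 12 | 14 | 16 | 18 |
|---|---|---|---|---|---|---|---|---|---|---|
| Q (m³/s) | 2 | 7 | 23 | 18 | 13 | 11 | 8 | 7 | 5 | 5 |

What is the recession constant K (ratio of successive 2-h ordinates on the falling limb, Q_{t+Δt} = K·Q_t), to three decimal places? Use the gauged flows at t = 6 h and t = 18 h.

Using the recession-limb readings at t = 6 h and t = 18 h: Q falls from 18 to 5 m³/s over 6 intervals.
K = (Q₂/Q₁)^(1/6) = (5/18)^(1/6) = 0.808.

K ≈ 0.808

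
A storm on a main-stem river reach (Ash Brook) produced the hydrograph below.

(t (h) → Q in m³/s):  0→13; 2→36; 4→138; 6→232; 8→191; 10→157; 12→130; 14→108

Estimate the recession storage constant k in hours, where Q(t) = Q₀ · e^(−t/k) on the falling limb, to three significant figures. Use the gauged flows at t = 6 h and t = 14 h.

On the falling limb, Q drops from 232 to 108 m³/s between t = 6 h and t = 14 h (Δt = 8 h).
k = −Δt / ln(Q₂/Q₁) = −8 / ln(108/232) = 10.5 h.

k ≈ 10.5 h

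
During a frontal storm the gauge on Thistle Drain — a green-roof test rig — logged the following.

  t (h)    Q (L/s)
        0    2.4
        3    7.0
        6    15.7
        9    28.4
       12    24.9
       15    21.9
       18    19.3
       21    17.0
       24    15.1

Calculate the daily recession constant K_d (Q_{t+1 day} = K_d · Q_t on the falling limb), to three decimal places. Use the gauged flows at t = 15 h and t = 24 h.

Between t = 15 h and t = 24 h the flow falls from 21.9 to 15.1 L/s over 3×3 h = 9 h.
Per-interval ratio K = (15.1/21.9)^(1/3) = 0.8834; K_d = K^(24/3) = 0.371.

K_d ≈ 0.371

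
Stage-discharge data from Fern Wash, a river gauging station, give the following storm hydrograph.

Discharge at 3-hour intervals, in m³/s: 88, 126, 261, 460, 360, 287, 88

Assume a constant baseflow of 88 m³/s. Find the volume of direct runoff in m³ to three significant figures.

Direct-runoff ordinates (Q − Q_b): 0.0, 38.0, 173.0, 372.0, 272.0, 199.0, 0.0 m³/s.
ΣQ_DR = 1054 m³/s.
With Δt = 3 h = 10800 s, V = ΣQ_DR · Δt = 1054 × 10800 = 1.14 × 10^7 m³.

V ≈ 1.14 × 10^7 m³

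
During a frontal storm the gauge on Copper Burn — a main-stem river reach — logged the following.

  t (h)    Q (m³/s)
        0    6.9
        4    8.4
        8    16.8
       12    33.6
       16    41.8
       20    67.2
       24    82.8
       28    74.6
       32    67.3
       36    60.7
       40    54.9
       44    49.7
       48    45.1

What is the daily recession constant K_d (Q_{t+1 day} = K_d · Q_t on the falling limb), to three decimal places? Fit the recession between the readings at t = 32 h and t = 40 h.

K_d ≈ 0.543

Between t = 32 h and t = 40 h the flow falls from 67.3 to 54.9 m³/s over 2×4 h = 8 h.
Per-interval ratio K = (54.9/67.3)^(1/2) = 0.9032; K_d = K^(24/4) = 0.543.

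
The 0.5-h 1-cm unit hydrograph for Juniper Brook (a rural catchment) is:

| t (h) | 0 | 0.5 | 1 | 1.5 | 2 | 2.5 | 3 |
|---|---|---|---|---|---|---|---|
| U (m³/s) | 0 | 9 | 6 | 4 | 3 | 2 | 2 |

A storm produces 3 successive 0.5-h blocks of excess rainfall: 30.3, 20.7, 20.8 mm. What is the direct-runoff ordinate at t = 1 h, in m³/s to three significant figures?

By discrete convolution, Q_j = Σ (P_i / 10 mm) · U_{j−i}.
At t = 1 h (j=2): Q = (30.3/10)·6 + (20.7/10)·9 + (20.8/10)·0 = 36.8 m³/s.

Q ≈ 36.8 m³/s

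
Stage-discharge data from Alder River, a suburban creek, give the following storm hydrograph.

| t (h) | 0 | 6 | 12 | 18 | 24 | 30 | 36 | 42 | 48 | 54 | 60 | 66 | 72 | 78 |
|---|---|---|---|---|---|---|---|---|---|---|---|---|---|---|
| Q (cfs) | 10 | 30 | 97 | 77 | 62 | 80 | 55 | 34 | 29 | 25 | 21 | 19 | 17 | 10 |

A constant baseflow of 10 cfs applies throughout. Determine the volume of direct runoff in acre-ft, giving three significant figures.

V ≈ 211 acre-ft

Direct-runoff ordinates (Q − Q_b): 0.0, 20.0, 87.0, 67.0, 52.0, 70.0, 45.0, 24.0, 19.0, 15.0, 11.0, 9.0, 7.0, 0.0 cfs.
ΣQ_DR = 426.0 cfs.
With Δt = 6 h = 21600 s, V = ΣQ_DR · Δt = 426.0 × 21600 = 9.20 × 10^6 ft³ = 211 acre-ft.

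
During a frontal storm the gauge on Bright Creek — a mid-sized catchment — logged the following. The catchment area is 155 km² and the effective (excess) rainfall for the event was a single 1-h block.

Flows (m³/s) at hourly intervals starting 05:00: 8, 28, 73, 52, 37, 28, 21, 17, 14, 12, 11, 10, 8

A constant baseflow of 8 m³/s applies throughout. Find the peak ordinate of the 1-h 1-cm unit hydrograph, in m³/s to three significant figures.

Direct runoff: 0.0, 20.0, 65.0, 44.0, 29.0, 20.0, 13.0, 9.0, 6.0, 4.0, 3.0, 2.0, 0.0 m³/s; ΣQ_DR = 215.0 m³/s, peak = 65.0 m³/s.
Runoff depth d = ΣQ_DR·Δt / A = 215.0 × 3600 / (155 km²) = 4.994 mm.
The 1-cm UH is the DRH scaled by (10 mm)/d, so U_p = 65.0 × 10/4.994 = 130 m³/s.

U_p ≈ 130 m³/s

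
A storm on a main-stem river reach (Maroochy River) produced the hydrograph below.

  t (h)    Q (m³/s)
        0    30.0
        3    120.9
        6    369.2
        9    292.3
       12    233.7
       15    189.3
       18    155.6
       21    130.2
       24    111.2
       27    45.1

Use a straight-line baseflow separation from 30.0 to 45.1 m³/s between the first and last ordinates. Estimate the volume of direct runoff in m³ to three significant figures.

V ≈ 1.41 × 10^7 m³

Direct-runoff ordinates (Q − Q_b): 0.00, 89.22, 335.84, 257.27, 196.99, 150.91, 115.53, 88.46, 67.78, 0.00 m³/s.
ΣQ_DR = 1302 m³/s.
With Δt = 3 h = 10800 s, V = ΣQ_DR · Δt = 1302 × 10800 = 1.41 × 10^7 m³.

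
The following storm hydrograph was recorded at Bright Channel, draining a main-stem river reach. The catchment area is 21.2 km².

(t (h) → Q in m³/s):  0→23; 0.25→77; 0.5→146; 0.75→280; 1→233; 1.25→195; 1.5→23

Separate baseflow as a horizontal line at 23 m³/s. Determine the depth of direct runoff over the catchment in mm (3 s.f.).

d ≈ 34.6 mm

Direct runoff: 0.0, 54.0, 123.0, 257.0, 210.0, 172.0, 0.0 m³/s; ΣQ_DR = 816.0 m³/s.
V = ΣQ_DR · Δt = 816.0 × 900 s = 7.344 × 10^5 m³.
Over A = 21.2 km², depth = V / A = 34.6 mm.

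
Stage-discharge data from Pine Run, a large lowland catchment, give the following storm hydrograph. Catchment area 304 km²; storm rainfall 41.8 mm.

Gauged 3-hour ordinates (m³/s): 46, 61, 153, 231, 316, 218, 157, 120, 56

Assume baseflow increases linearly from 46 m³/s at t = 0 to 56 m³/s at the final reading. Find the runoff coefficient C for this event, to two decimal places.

C ≈ 0.76

ΣQ_DR = 899.0 m³/s; V = ΣQ_DR·Δt = 9.709 × 10^6 m³.
Runoff depth d = V / A = 31.94 mm.
C = d / P = 31.94 / 41.8 = 0.76.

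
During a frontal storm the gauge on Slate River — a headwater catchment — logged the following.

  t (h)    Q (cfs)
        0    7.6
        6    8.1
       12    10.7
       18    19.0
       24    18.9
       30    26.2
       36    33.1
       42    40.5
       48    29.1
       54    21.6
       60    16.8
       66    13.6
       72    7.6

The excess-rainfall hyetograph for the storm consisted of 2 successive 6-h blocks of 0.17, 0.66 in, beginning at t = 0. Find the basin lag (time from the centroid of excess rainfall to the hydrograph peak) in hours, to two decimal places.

t_L ≈ 34.23 h

Centroid of excess rainfall: t_c = Σ P_i·t̄_i / ΣP_i = 7.7711 h (block centres at 3, 9 h).
Hydrograph peak occurs at t = 42 h, so basin lag t_L = 42 − 7.7711 = 34.23 h.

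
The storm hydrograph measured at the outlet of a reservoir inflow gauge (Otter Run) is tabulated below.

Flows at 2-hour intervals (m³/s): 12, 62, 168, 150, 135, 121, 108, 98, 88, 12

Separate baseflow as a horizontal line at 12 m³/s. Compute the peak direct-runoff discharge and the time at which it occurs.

Q_p = 156.0 m³/s at t = 4 h

Subtracting baseflow gives direct-runoff ordinates: 0.0, 50.0, 156.0, 138.0, 123.0, 109.0, 96.0, 86.0, 76.0, 0.0 m³/s.
The maximum is 156.0 m³/s, occurring at the reading for t = 4 h.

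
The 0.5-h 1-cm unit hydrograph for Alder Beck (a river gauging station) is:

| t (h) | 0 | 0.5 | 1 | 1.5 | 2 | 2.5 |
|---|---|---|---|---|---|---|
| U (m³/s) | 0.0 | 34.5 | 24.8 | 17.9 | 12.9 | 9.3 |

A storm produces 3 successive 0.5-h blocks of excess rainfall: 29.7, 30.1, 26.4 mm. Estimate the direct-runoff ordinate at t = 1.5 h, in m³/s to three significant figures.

Q ≈ 219 m³/s

By discrete convolution, Q_j = Σ (P_i / 10 mm) · U_{j−i}.
At t = 1.5 h (j=3): Q = (29.7/10)·17.9 + (30.1/10)·24.8 + (26.4/10)·34.5 = 219 m³/s.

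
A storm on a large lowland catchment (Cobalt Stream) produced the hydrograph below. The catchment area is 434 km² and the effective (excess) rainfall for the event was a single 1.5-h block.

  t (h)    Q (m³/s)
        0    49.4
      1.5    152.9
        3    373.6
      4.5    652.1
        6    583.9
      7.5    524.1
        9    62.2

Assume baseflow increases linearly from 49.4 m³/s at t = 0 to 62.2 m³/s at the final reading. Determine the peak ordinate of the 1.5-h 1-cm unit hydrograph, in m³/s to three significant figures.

U_p ≈ 239 m³/s

Direct runoff: 0.00, 101.37, 319.93, 596.30, 525.97, 464.03, 0.00 m³/s; ΣQ_DR = 2008 m³/s, peak = 596.30 m³/s.
Runoff depth d = ΣQ_DR·Δt / A = 2008 × 5400 / (434 km²) = 24.98 mm.
The 1-cm UH is the DRH scaled by (10 mm)/d, so U_p = 596.30 × 10/24.98 = 239 m³/s.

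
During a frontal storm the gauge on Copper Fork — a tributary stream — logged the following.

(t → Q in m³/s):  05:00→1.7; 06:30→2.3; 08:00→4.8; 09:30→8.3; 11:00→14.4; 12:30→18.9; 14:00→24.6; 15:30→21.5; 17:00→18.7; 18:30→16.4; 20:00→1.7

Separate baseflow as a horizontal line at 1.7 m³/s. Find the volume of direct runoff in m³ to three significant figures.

Direct-runoff ordinates (Q − Q_b): 0.0, 0.6, 3.1, 6.6, 12.7, 17.2, 22.9, 19.8, 17.0, 14.7, 0.0 m³/s.
ΣQ_DR = 114.6 m³/s.
With Δt = 1.5 h = 5400 s, V = ΣQ_DR · Δt = 114.6 × 5400 = 6.19 × 10^5 m³.

V ≈ 6.19 × 10^5 m³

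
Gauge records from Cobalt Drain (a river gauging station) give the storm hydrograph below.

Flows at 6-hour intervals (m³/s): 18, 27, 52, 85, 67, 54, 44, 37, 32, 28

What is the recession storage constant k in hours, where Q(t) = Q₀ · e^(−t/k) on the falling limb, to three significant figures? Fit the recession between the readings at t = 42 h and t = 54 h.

k ≈ 43.1 h

On the falling limb, Q drops from 37 to 28 m³/s between t = 42 h and t = 54 h (Δt = 12 h).
k = −Δt / ln(Q₂/Q₁) = −12 / ln(28/37) = 43.1 h.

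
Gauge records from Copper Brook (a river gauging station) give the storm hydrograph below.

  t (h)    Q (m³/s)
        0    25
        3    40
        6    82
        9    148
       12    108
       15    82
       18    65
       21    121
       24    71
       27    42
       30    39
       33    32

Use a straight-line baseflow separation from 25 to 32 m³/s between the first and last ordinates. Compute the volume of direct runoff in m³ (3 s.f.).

V ≈ 5.54 × 10^6 m³

Direct-runoff ordinates (Q − Q_b): 0.00, 14.36, 55.73, 121.09, 80.45, 53.82, 36.18, 91.55, 40.91, 11.27, 7.64, 0.00 m³/s.
ΣQ_DR = 513.0 m³/s.
With Δt = 3 h = 10800 s, V = ΣQ_DR · Δt = 513.0 × 10800 = 5.54 × 10^6 m³.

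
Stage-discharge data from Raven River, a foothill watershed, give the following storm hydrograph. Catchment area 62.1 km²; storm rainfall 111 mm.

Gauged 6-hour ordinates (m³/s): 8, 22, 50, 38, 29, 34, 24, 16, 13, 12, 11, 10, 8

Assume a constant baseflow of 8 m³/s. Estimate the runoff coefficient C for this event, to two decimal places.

C ≈ 0.54

ΣQ_DR = 171.0 m³/s; V = ΣQ_DR·Δt = 3.694 × 10^6 m³.
Runoff depth d = V / A = 59.48 mm.
C = d / P = 59.48 / 111 = 0.54.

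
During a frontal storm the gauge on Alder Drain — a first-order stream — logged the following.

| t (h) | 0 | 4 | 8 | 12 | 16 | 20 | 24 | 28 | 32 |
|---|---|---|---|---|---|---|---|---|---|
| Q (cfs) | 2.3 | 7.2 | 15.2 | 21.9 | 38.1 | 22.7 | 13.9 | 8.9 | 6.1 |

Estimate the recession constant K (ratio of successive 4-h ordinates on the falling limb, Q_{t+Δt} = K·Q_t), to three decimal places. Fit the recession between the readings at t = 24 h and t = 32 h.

Using the recession-limb readings at t = 24 h and t = 32 h: Q falls from 13.9 to 6.1 cfs over 2 intervals.
K = (Q₂/Q₁)^(1/2) = (6.1/13.9)^(1/2) = 0.662.

K ≈ 0.662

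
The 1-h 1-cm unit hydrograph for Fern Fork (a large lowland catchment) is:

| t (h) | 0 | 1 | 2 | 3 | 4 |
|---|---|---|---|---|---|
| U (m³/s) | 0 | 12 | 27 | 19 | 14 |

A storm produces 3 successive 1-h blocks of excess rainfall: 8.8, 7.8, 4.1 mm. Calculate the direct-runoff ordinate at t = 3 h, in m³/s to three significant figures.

Q ≈ 42.7 m³/s

By discrete convolution, Q_j = Σ (P_i / 10 mm) · U_{j−i}.
At t = 3 h (j=3): Q = (8.8/10)·19 + (7.8/10)·27 + (4.1/10)·12 = 42.7 m³/s.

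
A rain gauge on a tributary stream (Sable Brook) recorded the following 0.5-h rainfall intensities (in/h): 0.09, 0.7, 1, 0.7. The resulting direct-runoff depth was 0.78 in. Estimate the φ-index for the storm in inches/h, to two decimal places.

Only the 3 blocks with intensity above φ contribute runoff: 0.7, 1, 0.7 in/h.
Σ(I−φ)·Δt = d  ⇒  (0.7+1+0.7 − 3φ)·0.5 = 0.78
φ = (2.400 − 0.78/0.5) / 3 = 0.28 in/h.

φ ≈ 0.28 in/h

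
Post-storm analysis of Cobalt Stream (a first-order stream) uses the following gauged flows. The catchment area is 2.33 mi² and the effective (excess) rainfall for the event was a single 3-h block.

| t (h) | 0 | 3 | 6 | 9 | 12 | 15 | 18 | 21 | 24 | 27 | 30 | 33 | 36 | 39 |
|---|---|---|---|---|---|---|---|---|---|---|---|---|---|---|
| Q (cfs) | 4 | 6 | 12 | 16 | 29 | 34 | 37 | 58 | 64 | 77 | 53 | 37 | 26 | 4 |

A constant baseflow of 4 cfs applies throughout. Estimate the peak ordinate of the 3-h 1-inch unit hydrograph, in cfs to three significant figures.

Direct runoff: 0.0, 2.0, 8.0, 12.0, 25.0, 30.0, 33.0, 54.0, 60.0, 73.0, 49.0, 33.0, 22.0, 0.0 cfs; ΣQ_DR = 401.0 cfs, peak = 73.0 cfs.
Runoff depth d = ΣQ_DR·Δt / A = 401.0 × 10800 / (2.33 mi²) = 0.8001 in.
The 1-inch UH is the DRH scaled by (1 in)/d, so U_p = 73.0 × 1/0.8001 = 91.2 cfs.

U_p ≈ 91.2 cfs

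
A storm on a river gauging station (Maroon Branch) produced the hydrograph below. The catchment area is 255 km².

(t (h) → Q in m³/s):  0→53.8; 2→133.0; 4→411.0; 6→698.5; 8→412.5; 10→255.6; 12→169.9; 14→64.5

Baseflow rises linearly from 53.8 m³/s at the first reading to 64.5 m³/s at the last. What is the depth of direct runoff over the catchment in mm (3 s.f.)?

Direct runoff: 0.00, 77.67, 354.14, 640.11, 352.59, 194.16, 106.93, 0.00 m³/s; ΣQ_DR = 1726 m³/s.
V = ΣQ_DR · Δt = 1726 × 7200 s = 1.242 × 10^7 m³.
Over A = 255 km², depth = V / A = 48.7 mm.

d ≈ 48.7 mm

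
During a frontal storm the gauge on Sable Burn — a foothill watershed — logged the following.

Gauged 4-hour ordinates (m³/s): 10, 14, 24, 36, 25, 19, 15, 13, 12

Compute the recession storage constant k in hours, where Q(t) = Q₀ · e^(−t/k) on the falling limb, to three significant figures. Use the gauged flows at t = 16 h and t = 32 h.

On the falling limb, Q drops from 25 to 12 m³/s between t = 16 h and t = 32 h (Δt = 16 h).
k = −Δt / ln(Q₂/Q₁) = −16 / ln(12/25) = 21.8 h.

k ≈ 21.8 h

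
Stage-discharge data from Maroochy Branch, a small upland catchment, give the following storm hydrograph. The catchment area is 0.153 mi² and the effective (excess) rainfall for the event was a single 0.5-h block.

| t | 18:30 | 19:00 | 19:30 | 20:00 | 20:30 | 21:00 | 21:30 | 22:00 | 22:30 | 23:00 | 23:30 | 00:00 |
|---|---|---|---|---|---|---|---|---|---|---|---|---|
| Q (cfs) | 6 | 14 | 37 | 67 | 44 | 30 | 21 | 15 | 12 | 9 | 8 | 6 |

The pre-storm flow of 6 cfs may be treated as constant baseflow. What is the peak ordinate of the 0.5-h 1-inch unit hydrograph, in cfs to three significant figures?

Direct runoff: 0.0, 8.0, 31.0, 61.0, 38.0, 24.0, 15.0, 9.0, 6.0, 3.0, 2.0, 0.0 cfs; ΣQ_DR = 197.0 cfs, peak = 61.0 cfs.
Runoff depth d = ΣQ_DR·Δt / A = 197.0 × 1800 / (0.153 mi²) = 0.9976 in.
The 1-inch UH is the DRH scaled by (1 in)/d, so U_p = 61.0 × 1/0.9976 = 61.1 cfs.

U_p ≈ 61.1 cfs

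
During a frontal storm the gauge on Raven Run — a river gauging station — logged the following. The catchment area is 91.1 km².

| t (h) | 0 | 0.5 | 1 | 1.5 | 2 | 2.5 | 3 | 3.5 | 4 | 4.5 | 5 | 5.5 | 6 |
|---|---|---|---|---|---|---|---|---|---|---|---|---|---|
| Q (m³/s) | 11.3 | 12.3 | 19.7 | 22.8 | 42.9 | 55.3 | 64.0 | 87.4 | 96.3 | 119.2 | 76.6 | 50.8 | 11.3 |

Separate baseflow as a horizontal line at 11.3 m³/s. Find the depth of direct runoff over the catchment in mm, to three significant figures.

Direct runoff: 0.0, 1.0, 8.4, 11.5, 31.6, 44.0, 52.7, 76.1, 85.0, 107.9, 65.3, 39.5, 0.0 m³/s; ΣQ_DR = 523.0 m³/s.
V = ΣQ_DR · Δt = 523.0 × 1800 s = 9.414 × 10^5 m³.
Over A = 91.1 km², depth = V / A = 10.3 mm.

d ≈ 10.3 mm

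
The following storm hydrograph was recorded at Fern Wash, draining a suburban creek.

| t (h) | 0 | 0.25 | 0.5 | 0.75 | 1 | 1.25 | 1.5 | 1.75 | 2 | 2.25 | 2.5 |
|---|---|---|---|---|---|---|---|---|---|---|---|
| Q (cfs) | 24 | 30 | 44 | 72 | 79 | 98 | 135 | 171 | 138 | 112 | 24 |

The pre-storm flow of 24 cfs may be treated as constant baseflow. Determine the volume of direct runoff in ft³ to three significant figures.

V ≈ 5.97 × 10^5 ft³

Direct-runoff ordinates (Q − Q_b): 0.0, 6.0, 20.0, 48.0, 55.0, 74.0, 111.0, 147.0, 114.0, 88.0, 0.0 cfs.
ΣQ_DR = 663.0 cfs.
With Δt = 0.25 h = 900 s, V = ΣQ_DR · Δt = 663.0 × 900 = 5.97 × 10^5 ft³.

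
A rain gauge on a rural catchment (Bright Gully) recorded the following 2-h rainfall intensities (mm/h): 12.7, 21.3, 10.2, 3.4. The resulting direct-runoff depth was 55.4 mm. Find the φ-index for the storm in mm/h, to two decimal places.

Only the 3 blocks with intensity above φ contribute runoff: 12.7, 21.3, 10.2 mm/h.
Σ(I−φ)·Δt = d  ⇒  (12.7+21.3+10.2 − 3φ)·2 = 55.4
φ = (44.20 − 55.4/2) / 3 = 5.50 mm/h.

φ ≈ 5.50 mm/h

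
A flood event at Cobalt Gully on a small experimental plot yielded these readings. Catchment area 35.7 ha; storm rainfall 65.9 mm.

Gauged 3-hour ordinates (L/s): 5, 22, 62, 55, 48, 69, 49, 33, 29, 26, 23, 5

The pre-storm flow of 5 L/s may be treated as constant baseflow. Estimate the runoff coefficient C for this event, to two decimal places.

C ≈ 0.17

ΣQ_DR = 366.0 L/s; V = ΣQ_DR·Δt = 3.953 × 10^6 L.
Runoff depth d = V / A = 11.07 mm.
C = d / P = 11.07 / 65.9 = 0.17.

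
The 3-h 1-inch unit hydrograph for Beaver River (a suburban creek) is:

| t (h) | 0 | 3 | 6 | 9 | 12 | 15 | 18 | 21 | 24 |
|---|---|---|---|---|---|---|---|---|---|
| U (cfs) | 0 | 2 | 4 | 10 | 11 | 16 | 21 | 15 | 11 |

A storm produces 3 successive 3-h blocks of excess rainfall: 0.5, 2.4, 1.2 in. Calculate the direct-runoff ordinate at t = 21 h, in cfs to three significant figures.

Q ≈ 77.1 cfs

By discrete convolution, Q_j = Σ (P_i / 1 in) · U_{j−i}.
At t = 21 h (j=7): Q = (0.5/1)·15 + (2.4/1)·21 + (1.2/1)·16 = 77.1 cfs.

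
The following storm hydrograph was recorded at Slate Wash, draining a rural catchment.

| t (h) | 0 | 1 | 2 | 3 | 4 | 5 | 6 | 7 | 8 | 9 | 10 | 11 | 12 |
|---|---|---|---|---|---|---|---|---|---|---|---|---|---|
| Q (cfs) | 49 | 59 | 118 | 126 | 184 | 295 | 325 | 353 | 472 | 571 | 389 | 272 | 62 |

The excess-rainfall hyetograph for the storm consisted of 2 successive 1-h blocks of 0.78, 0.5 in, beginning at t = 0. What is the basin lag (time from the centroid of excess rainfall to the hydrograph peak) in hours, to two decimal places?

t_L ≈ 8.11 h

Centroid of excess rainfall: t_c = Σ P_i·t̄_i / ΣP_i = 0.8906 h (block centres at 0.5, 1.5 h).
Hydrograph peak occurs at t = 9 h, so basin lag t_L = 9 − 0.8906 = 8.11 h.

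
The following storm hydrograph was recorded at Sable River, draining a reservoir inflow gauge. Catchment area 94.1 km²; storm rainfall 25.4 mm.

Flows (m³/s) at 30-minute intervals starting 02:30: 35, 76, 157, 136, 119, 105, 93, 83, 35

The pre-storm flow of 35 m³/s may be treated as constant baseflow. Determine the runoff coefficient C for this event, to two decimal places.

C ≈ 0.39

ΣQ_DR = 524.0 m³/s; V = ΣQ_DR·Δt = 9.432 × 10^5 m³.
Runoff depth d = V / A = 10.02 mm.
C = d / P = 10.02 / 25.4 = 0.39.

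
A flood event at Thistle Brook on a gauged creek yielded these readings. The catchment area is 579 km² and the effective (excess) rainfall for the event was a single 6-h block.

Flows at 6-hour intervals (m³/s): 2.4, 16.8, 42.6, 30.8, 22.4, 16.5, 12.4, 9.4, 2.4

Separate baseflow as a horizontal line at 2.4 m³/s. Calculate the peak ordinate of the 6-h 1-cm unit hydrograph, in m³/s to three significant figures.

Direct runoff: 0.0, 14.4, 40.2, 28.4, 20.0, 14.1, 10.0, 7.0, 0.0 m³/s; ΣQ_DR = 134.1 m³/s, peak = 40.2 m³/s.
Runoff depth d = ΣQ_DR·Δt / A = 134.1 × 21600 / (579 km²) = 5.003 mm.
The 1-cm UH is the DRH scaled by (10 mm)/d, so U_p = 40.2 × 10/5.003 = 80.4 m³/s.

U_p ≈ 80.4 m³/s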